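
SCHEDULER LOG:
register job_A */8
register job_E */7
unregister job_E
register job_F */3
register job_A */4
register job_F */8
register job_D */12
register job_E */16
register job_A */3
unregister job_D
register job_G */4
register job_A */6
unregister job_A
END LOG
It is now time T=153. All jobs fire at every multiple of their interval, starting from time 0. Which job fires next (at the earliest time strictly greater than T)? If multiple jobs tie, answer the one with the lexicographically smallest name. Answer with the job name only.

Op 1: register job_A */8 -> active={job_A:*/8}
Op 2: register job_E */7 -> active={job_A:*/8, job_E:*/7}
Op 3: unregister job_E -> active={job_A:*/8}
Op 4: register job_F */3 -> active={job_A:*/8, job_F:*/3}
Op 5: register job_A */4 -> active={job_A:*/4, job_F:*/3}
Op 6: register job_F */8 -> active={job_A:*/4, job_F:*/8}
Op 7: register job_D */12 -> active={job_A:*/4, job_D:*/12, job_F:*/8}
Op 8: register job_E */16 -> active={job_A:*/4, job_D:*/12, job_E:*/16, job_F:*/8}
Op 9: register job_A */3 -> active={job_A:*/3, job_D:*/12, job_E:*/16, job_F:*/8}
Op 10: unregister job_D -> active={job_A:*/3, job_E:*/16, job_F:*/8}
Op 11: register job_G */4 -> active={job_A:*/3, job_E:*/16, job_F:*/8, job_G:*/4}
Op 12: register job_A */6 -> active={job_A:*/6, job_E:*/16, job_F:*/8, job_G:*/4}
Op 13: unregister job_A -> active={job_E:*/16, job_F:*/8, job_G:*/4}
  job_E: interval 16, next fire after T=153 is 160
  job_F: interval 8, next fire after T=153 is 160
  job_G: interval 4, next fire after T=153 is 156
Earliest = 156, winner (lex tiebreak) = job_G

Answer: job_G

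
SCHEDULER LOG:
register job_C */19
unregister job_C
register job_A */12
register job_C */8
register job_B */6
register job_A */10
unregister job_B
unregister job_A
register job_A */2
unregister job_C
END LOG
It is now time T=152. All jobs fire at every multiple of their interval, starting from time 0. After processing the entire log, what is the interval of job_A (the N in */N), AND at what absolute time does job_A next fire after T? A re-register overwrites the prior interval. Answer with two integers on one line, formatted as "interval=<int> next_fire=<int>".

Answer: interval=2 next_fire=154

Derivation:
Op 1: register job_C */19 -> active={job_C:*/19}
Op 2: unregister job_C -> active={}
Op 3: register job_A */12 -> active={job_A:*/12}
Op 4: register job_C */8 -> active={job_A:*/12, job_C:*/8}
Op 5: register job_B */6 -> active={job_A:*/12, job_B:*/6, job_C:*/8}
Op 6: register job_A */10 -> active={job_A:*/10, job_B:*/6, job_C:*/8}
Op 7: unregister job_B -> active={job_A:*/10, job_C:*/8}
Op 8: unregister job_A -> active={job_C:*/8}
Op 9: register job_A */2 -> active={job_A:*/2, job_C:*/8}
Op 10: unregister job_C -> active={job_A:*/2}
Final interval of job_A = 2
Next fire of job_A after T=152: (152//2+1)*2 = 154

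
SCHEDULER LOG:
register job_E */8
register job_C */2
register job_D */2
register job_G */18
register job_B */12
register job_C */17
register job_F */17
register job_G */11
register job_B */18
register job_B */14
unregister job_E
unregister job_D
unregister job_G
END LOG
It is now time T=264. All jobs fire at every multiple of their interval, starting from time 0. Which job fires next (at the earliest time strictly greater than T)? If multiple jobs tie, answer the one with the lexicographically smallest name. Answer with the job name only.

Answer: job_B

Derivation:
Op 1: register job_E */8 -> active={job_E:*/8}
Op 2: register job_C */2 -> active={job_C:*/2, job_E:*/8}
Op 3: register job_D */2 -> active={job_C:*/2, job_D:*/2, job_E:*/8}
Op 4: register job_G */18 -> active={job_C:*/2, job_D:*/2, job_E:*/8, job_G:*/18}
Op 5: register job_B */12 -> active={job_B:*/12, job_C:*/2, job_D:*/2, job_E:*/8, job_G:*/18}
Op 6: register job_C */17 -> active={job_B:*/12, job_C:*/17, job_D:*/2, job_E:*/8, job_G:*/18}
Op 7: register job_F */17 -> active={job_B:*/12, job_C:*/17, job_D:*/2, job_E:*/8, job_F:*/17, job_G:*/18}
Op 8: register job_G */11 -> active={job_B:*/12, job_C:*/17, job_D:*/2, job_E:*/8, job_F:*/17, job_G:*/11}
Op 9: register job_B */18 -> active={job_B:*/18, job_C:*/17, job_D:*/2, job_E:*/8, job_F:*/17, job_G:*/11}
Op 10: register job_B */14 -> active={job_B:*/14, job_C:*/17, job_D:*/2, job_E:*/8, job_F:*/17, job_G:*/11}
Op 11: unregister job_E -> active={job_B:*/14, job_C:*/17, job_D:*/2, job_F:*/17, job_G:*/11}
Op 12: unregister job_D -> active={job_B:*/14, job_C:*/17, job_F:*/17, job_G:*/11}
Op 13: unregister job_G -> active={job_B:*/14, job_C:*/17, job_F:*/17}
  job_B: interval 14, next fire after T=264 is 266
  job_C: interval 17, next fire after T=264 is 272
  job_F: interval 17, next fire after T=264 is 272
Earliest = 266, winner (lex tiebreak) = job_B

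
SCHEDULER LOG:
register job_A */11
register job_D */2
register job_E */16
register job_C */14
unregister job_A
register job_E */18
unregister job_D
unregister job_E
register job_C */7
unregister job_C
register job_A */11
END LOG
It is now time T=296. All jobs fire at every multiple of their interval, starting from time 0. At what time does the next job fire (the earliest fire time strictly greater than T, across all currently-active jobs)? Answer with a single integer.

Op 1: register job_A */11 -> active={job_A:*/11}
Op 2: register job_D */2 -> active={job_A:*/11, job_D:*/2}
Op 3: register job_E */16 -> active={job_A:*/11, job_D:*/2, job_E:*/16}
Op 4: register job_C */14 -> active={job_A:*/11, job_C:*/14, job_D:*/2, job_E:*/16}
Op 5: unregister job_A -> active={job_C:*/14, job_D:*/2, job_E:*/16}
Op 6: register job_E */18 -> active={job_C:*/14, job_D:*/2, job_E:*/18}
Op 7: unregister job_D -> active={job_C:*/14, job_E:*/18}
Op 8: unregister job_E -> active={job_C:*/14}
Op 9: register job_C */7 -> active={job_C:*/7}
Op 10: unregister job_C -> active={}
Op 11: register job_A */11 -> active={job_A:*/11}
  job_A: interval 11, next fire after T=296 is 297
Earliest fire time = 297 (job job_A)

Answer: 297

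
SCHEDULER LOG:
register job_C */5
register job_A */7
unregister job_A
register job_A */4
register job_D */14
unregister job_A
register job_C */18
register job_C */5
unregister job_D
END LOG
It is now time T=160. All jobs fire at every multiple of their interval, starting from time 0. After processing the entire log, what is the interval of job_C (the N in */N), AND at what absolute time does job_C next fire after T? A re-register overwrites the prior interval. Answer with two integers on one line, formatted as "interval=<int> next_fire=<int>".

Op 1: register job_C */5 -> active={job_C:*/5}
Op 2: register job_A */7 -> active={job_A:*/7, job_C:*/5}
Op 3: unregister job_A -> active={job_C:*/5}
Op 4: register job_A */4 -> active={job_A:*/4, job_C:*/5}
Op 5: register job_D */14 -> active={job_A:*/4, job_C:*/5, job_D:*/14}
Op 6: unregister job_A -> active={job_C:*/5, job_D:*/14}
Op 7: register job_C */18 -> active={job_C:*/18, job_D:*/14}
Op 8: register job_C */5 -> active={job_C:*/5, job_D:*/14}
Op 9: unregister job_D -> active={job_C:*/5}
Final interval of job_C = 5
Next fire of job_C after T=160: (160//5+1)*5 = 165

Answer: interval=5 next_fire=165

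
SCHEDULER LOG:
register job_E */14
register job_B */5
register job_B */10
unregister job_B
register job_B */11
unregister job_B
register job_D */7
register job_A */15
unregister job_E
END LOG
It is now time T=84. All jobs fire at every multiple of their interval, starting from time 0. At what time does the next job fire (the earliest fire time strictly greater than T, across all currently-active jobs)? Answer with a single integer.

Op 1: register job_E */14 -> active={job_E:*/14}
Op 2: register job_B */5 -> active={job_B:*/5, job_E:*/14}
Op 3: register job_B */10 -> active={job_B:*/10, job_E:*/14}
Op 4: unregister job_B -> active={job_E:*/14}
Op 5: register job_B */11 -> active={job_B:*/11, job_E:*/14}
Op 6: unregister job_B -> active={job_E:*/14}
Op 7: register job_D */7 -> active={job_D:*/7, job_E:*/14}
Op 8: register job_A */15 -> active={job_A:*/15, job_D:*/7, job_E:*/14}
Op 9: unregister job_E -> active={job_A:*/15, job_D:*/7}
  job_A: interval 15, next fire after T=84 is 90
  job_D: interval 7, next fire after T=84 is 91
Earliest fire time = 90 (job job_A)

Answer: 90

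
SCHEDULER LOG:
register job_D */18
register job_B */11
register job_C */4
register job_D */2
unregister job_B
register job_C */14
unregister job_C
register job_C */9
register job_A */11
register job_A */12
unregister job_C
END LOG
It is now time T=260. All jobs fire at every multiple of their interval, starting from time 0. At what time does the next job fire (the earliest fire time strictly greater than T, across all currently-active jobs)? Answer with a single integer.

Op 1: register job_D */18 -> active={job_D:*/18}
Op 2: register job_B */11 -> active={job_B:*/11, job_D:*/18}
Op 3: register job_C */4 -> active={job_B:*/11, job_C:*/4, job_D:*/18}
Op 4: register job_D */2 -> active={job_B:*/11, job_C:*/4, job_D:*/2}
Op 5: unregister job_B -> active={job_C:*/4, job_D:*/2}
Op 6: register job_C */14 -> active={job_C:*/14, job_D:*/2}
Op 7: unregister job_C -> active={job_D:*/2}
Op 8: register job_C */9 -> active={job_C:*/9, job_D:*/2}
Op 9: register job_A */11 -> active={job_A:*/11, job_C:*/9, job_D:*/2}
Op 10: register job_A */12 -> active={job_A:*/12, job_C:*/9, job_D:*/2}
Op 11: unregister job_C -> active={job_A:*/12, job_D:*/2}
  job_A: interval 12, next fire after T=260 is 264
  job_D: interval 2, next fire after T=260 is 262
Earliest fire time = 262 (job job_D)

Answer: 262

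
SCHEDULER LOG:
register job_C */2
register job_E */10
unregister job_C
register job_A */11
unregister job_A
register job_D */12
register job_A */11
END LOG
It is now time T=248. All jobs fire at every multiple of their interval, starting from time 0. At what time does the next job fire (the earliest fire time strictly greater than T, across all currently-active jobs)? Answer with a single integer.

Op 1: register job_C */2 -> active={job_C:*/2}
Op 2: register job_E */10 -> active={job_C:*/2, job_E:*/10}
Op 3: unregister job_C -> active={job_E:*/10}
Op 4: register job_A */11 -> active={job_A:*/11, job_E:*/10}
Op 5: unregister job_A -> active={job_E:*/10}
Op 6: register job_D */12 -> active={job_D:*/12, job_E:*/10}
Op 7: register job_A */11 -> active={job_A:*/11, job_D:*/12, job_E:*/10}
  job_A: interval 11, next fire after T=248 is 253
  job_D: interval 12, next fire after T=248 is 252
  job_E: interval 10, next fire after T=248 is 250
Earliest fire time = 250 (job job_E)

Answer: 250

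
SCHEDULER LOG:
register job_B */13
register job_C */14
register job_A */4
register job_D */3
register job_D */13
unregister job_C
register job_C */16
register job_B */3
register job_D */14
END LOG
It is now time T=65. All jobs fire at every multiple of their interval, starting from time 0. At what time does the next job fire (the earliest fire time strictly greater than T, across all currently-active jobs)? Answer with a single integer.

Answer: 66

Derivation:
Op 1: register job_B */13 -> active={job_B:*/13}
Op 2: register job_C */14 -> active={job_B:*/13, job_C:*/14}
Op 3: register job_A */4 -> active={job_A:*/4, job_B:*/13, job_C:*/14}
Op 4: register job_D */3 -> active={job_A:*/4, job_B:*/13, job_C:*/14, job_D:*/3}
Op 5: register job_D */13 -> active={job_A:*/4, job_B:*/13, job_C:*/14, job_D:*/13}
Op 6: unregister job_C -> active={job_A:*/4, job_B:*/13, job_D:*/13}
Op 7: register job_C */16 -> active={job_A:*/4, job_B:*/13, job_C:*/16, job_D:*/13}
Op 8: register job_B */3 -> active={job_A:*/4, job_B:*/3, job_C:*/16, job_D:*/13}
Op 9: register job_D */14 -> active={job_A:*/4, job_B:*/3, job_C:*/16, job_D:*/14}
  job_A: interval 4, next fire after T=65 is 68
  job_B: interval 3, next fire after T=65 is 66
  job_C: interval 16, next fire after T=65 is 80
  job_D: interval 14, next fire after T=65 is 70
Earliest fire time = 66 (job job_B)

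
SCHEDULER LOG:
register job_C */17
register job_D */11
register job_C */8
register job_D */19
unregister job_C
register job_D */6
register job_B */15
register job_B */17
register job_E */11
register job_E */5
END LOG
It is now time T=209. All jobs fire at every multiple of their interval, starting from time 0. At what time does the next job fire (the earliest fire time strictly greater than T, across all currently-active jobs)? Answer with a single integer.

Answer: 210

Derivation:
Op 1: register job_C */17 -> active={job_C:*/17}
Op 2: register job_D */11 -> active={job_C:*/17, job_D:*/11}
Op 3: register job_C */8 -> active={job_C:*/8, job_D:*/11}
Op 4: register job_D */19 -> active={job_C:*/8, job_D:*/19}
Op 5: unregister job_C -> active={job_D:*/19}
Op 6: register job_D */6 -> active={job_D:*/6}
Op 7: register job_B */15 -> active={job_B:*/15, job_D:*/6}
Op 8: register job_B */17 -> active={job_B:*/17, job_D:*/6}
Op 9: register job_E */11 -> active={job_B:*/17, job_D:*/6, job_E:*/11}
Op 10: register job_E */5 -> active={job_B:*/17, job_D:*/6, job_E:*/5}
  job_B: interval 17, next fire after T=209 is 221
  job_D: interval 6, next fire after T=209 is 210
  job_E: interval 5, next fire after T=209 is 210
Earliest fire time = 210 (job job_D)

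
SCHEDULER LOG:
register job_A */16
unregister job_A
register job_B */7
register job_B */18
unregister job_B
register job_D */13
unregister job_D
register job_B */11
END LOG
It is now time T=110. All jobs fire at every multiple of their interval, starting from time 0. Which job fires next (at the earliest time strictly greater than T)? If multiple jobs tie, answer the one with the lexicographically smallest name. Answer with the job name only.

Op 1: register job_A */16 -> active={job_A:*/16}
Op 2: unregister job_A -> active={}
Op 3: register job_B */7 -> active={job_B:*/7}
Op 4: register job_B */18 -> active={job_B:*/18}
Op 5: unregister job_B -> active={}
Op 6: register job_D */13 -> active={job_D:*/13}
Op 7: unregister job_D -> active={}
Op 8: register job_B */11 -> active={job_B:*/11}
  job_B: interval 11, next fire after T=110 is 121
Earliest = 121, winner (lex tiebreak) = job_B

Answer: job_B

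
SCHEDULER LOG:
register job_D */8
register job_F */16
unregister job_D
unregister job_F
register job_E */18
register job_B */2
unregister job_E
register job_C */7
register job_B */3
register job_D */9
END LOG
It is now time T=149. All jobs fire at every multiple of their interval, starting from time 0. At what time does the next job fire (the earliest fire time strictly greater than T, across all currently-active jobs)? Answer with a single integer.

Op 1: register job_D */8 -> active={job_D:*/8}
Op 2: register job_F */16 -> active={job_D:*/8, job_F:*/16}
Op 3: unregister job_D -> active={job_F:*/16}
Op 4: unregister job_F -> active={}
Op 5: register job_E */18 -> active={job_E:*/18}
Op 6: register job_B */2 -> active={job_B:*/2, job_E:*/18}
Op 7: unregister job_E -> active={job_B:*/2}
Op 8: register job_C */7 -> active={job_B:*/2, job_C:*/7}
Op 9: register job_B */3 -> active={job_B:*/3, job_C:*/7}
Op 10: register job_D */9 -> active={job_B:*/3, job_C:*/7, job_D:*/9}
  job_B: interval 3, next fire after T=149 is 150
  job_C: interval 7, next fire after T=149 is 154
  job_D: interval 9, next fire after T=149 is 153
Earliest fire time = 150 (job job_B)

Answer: 150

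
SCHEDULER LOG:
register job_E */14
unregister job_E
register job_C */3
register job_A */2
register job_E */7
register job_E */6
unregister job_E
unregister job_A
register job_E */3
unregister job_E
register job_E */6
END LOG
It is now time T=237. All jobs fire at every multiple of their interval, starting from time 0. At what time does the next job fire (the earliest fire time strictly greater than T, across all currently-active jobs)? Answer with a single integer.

Op 1: register job_E */14 -> active={job_E:*/14}
Op 2: unregister job_E -> active={}
Op 3: register job_C */3 -> active={job_C:*/3}
Op 4: register job_A */2 -> active={job_A:*/2, job_C:*/3}
Op 5: register job_E */7 -> active={job_A:*/2, job_C:*/3, job_E:*/7}
Op 6: register job_E */6 -> active={job_A:*/2, job_C:*/3, job_E:*/6}
Op 7: unregister job_E -> active={job_A:*/2, job_C:*/3}
Op 8: unregister job_A -> active={job_C:*/3}
Op 9: register job_E */3 -> active={job_C:*/3, job_E:*/3}
Op 10: unregister job_E -> active={job_C:*/3}
Op 11: register job_E */6 -> active={job_C:*/3, job_E:*/6}
  job_C: interval 3, next fire after T=237 is 240
  job_E: interval 6, next fire after T=237 is 240
Earliest fire time = 240 (job job_C)

Answer: 240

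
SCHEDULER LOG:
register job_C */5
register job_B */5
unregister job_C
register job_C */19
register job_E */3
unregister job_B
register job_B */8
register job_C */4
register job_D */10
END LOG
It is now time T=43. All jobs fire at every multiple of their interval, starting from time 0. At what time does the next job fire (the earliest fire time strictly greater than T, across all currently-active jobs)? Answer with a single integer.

Answer: 44

Derivation:
Op 1: register job_C */5 -> active={job_C:*/5}
Op 2: register job_B */5 -> active={job_B:*/5, job_C:*/5}
Op 3: unregister job_C -> active={job_B:*/5}
Op 4: register job_C */19 -> active={job_B:*/5, job_C:*/19}
Op 5: register job_E */3 -> active={job_B:*/5, job_C:*/19, job_E:*/3}
Op 6: unregister job_B -> active={job_C:*/19, job_E:*/3}
Op 7: register job_B */8 -> active={job_B:*/8, job_C:*/19, job_E:*/3}
Op 8: register job_C */4 -> active={job_B:*/8, job_C:*/4, job_E:*/3}
Op 9: register job_D */10 -> active={job_B:*/8, job_C:*/4, job_D:*/10, job_E:*/3}
  job_B: interval 8, next fire after T=43 is 48
  job_C: interval 4, next fire after T=43 is 44
  job_D: interval 10, next fire after T=43 is 50
  job_E: interval 3, next fire after T=43 is 45
Earliest fire time = 44 (job job_C)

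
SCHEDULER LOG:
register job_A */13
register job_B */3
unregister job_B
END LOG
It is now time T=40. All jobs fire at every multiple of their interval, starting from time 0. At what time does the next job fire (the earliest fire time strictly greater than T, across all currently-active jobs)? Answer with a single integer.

Op 1: register job_A */13 -> active={job_A:*/13}
Op 2: register job_B */3 -> active={job_A:*/13, job_B:*/3}
Op 3: unregister job_B -> active={job_A:*/13}
  job_A: interval 13, next fire after T=40 is 52
Earliest fire time = 52 (job job_A)

Answer: 52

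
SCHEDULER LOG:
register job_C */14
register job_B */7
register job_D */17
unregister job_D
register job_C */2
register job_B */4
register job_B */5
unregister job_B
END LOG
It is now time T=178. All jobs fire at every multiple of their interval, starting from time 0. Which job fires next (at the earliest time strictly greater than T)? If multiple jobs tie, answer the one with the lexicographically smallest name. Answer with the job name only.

Op 1: register job_C */14 -> active={job_C:*/14}
Op 2: register job_B */7 -> active={job_B:*/7, job_C:*/14}
Op 3: register job_D */17 -> active={job_B:*/7, job_C:*/14, job_D:*/17}
Op 4: unregister job_D -> active={job_B:*/7, job_C:*/14}
Op 5: register job_C */2 -> active={job_B:*/7, job_C:*/2}
Op 6: register job_B */4 -> active={job_B:*/4, job_C:*/2}
Op 7: register job_B */5 -> active={job_B:*/5, job_C:*/2}
Op 8: unregister job_B -> active={job_C:*/2}
  job_C: interval 2, next fire after T=178 is 180
Earliest = 180, winner (lex tiebreak) = job_C

Answer: job_C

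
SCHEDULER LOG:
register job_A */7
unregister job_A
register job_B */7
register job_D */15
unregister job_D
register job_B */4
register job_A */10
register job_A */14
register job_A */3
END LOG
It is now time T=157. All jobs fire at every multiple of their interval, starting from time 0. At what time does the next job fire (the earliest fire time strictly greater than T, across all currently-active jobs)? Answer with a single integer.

Answer: 159

Derivation:
Op 1: register job_A */7 -> active={job_A:*/7}
Op 2: unregister job_A -> active={}
Op 3: register job_B */7 -> active={job_B:*/7}
Op 4: register job_D */15 -> active={job_B:*/7, job_D:*/15}
Op 5: unregister job_D -> active={job_B:*/7}
Op 6: register job_B */4 -> active={job_B:*/4}
Op 7: register job_A */10 -> active={job_A:*/10, job_B:*/4}
Op 8: register job_A */14 -> active={job_A:*/14, job_B:*/4}
Op 9: register job_A */3 -> active={job_A:*/3, job_B:*/4}
  job_A: interval 3, next fire after T=157 is 159
  job_B: interval 4, next fire after T=157 is 160
Earliest fire time = 159 (job job_A)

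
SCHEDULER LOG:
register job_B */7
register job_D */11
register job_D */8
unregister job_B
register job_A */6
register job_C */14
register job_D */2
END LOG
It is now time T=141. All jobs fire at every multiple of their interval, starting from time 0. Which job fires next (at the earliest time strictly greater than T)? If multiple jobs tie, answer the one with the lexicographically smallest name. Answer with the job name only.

Answer: job_D

Derivation:
Op 1: register job_B */7 -> active={job_B:*/7}
Op 2: register job_D */11 -> active={job_B:*/7, job_D:*/11}
Op 3: register job_D */8 -> active={job_B:*/7, job_D:*/8}
Op 4: unregister job_B -> active={job_D:*/8}
Op 5: register job_A */6 -> active={job_A:*/6, job_D:*/8}
Op 6: register job_C */14 -> active={job_A:*/6, job_C:*/14, job_D:*/8}
Op 7: register job_D */2 -> active={job_A:*/6, job_C:*/14, job_D:*/2}
  job_A: interval 6, next fire after T=141 is 144
  job_C: interval 14, next fire after T=141 is 154
  job_D: interval 2, next fire after T=141 is 142
Earliest = 142, winner (lex tiebreak) = job_D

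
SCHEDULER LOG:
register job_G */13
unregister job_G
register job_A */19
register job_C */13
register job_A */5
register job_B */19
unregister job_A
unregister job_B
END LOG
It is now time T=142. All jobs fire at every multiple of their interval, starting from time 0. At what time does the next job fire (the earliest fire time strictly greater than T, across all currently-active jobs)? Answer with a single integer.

Answer: 143

Derivation:
Op 1: register job_G */13 -> active={job_G:*/13}
Op 2: unregister job_G -> active={}
Op 3: register job_A */19 -> active={job_A:*/19}
Op 4: register job_C */13 -> active={job_A:*/19, job_C:*/13}
Op 5: register job_A */5 -> active={job_A:*/5, job_C:*/13}
Op 6: register job_B */19 -> active={job_A:*/5, job_B:*/19, job_C:*/13}
Op 7: unregister job_A -> active={job_B:*/19, job_C:*/13}
Op 8: unregister job_B -> active={job_C:*/13}
  job_C: interval 13, next fire after T=142 is 143
Earliest fire time = 143 (job job_C)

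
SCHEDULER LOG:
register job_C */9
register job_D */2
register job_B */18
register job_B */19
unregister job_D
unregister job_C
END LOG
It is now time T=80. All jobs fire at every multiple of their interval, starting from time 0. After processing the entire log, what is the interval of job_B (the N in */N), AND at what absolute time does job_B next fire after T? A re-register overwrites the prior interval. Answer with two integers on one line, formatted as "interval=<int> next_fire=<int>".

Answer: interval=19 next_fire=95

Derivation:
Op 1: register job_C */9 -> active={job_C:*/9}
Op 2: register job_D */2 -> active={job_C:*/9, job_D:*/2}
Op 3: register job_B */18 -> active={job_B:*/18, job_C:*/9, job_D:*/2}
Op 4: register job_B */19 -> active={job_B:*/19, job_C:*/9, job_D:*/2}
Op 5: unregister job_D -> active={job_B:*/19, job_C:*/9}
Op 6: unregister job_C -> active={job_B:*/19}
Final interval of job_B = 19
Next fire of job_B after T=80: (80//19+1)*19 = 95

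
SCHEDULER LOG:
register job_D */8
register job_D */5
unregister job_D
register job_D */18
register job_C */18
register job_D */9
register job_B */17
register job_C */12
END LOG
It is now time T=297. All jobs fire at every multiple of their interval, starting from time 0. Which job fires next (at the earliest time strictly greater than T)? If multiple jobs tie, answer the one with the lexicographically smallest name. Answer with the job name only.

Answer: job_C

Derivation:
Op 1: register job_D */8 -> active={job_D:*/8}
Op 2: register job_D */5 -> active={job_D:*/5}
Op 3: unregister job_D -> active={}
Op 4: register job_D */18 -> active={job_D:*/18}
Op 5: register job_C */18 -> active={job_C:*/18, job_D:*/18}
Op 6: register job_D */9 -> active={job_C:*/18, job_D:*/9}
Op 7: register job_B */17 -> active={job_B:*/17, job_C:*/18, job_D:*/9}
Op 8: register job_C */12 -> active={job_B:*/17, job_C:*/12, job_D:*/9}
  job_B: interval 17, next fire after T=297 is 306
  job_C: interval 12, next fire after T=297 is 300
  job_D: interval 9, next fire after T=297 is 306
Earliest = 300, winner (lex tiebreak) = job_C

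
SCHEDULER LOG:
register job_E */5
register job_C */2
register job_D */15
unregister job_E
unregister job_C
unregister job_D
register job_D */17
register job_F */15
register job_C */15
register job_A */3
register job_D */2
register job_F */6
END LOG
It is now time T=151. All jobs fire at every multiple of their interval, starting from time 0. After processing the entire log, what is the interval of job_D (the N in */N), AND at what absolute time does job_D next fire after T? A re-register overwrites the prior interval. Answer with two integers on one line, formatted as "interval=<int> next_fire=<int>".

Answer: interval=2 next_fire=152

Derivation:
Op 1: register job_E */5 -> active={job_E:*/5}
Op 2: register job_C */2 -> active={job_C:*/2, job_E:*/5}
Op 3: register job_D */15 -> active={job_C:*/2, job_D:*/15, job_E:*/5}
Op 4: unregister job_E -> active={job_C:*/2, job_D:*/15}
Op 5: unregister job_C -> active={job_D:*/15}
Op 6: unregister job_D -> active={}
Op 7: register job_D */17 -> active={job_D:*/17}
Op 8: register job_F */15 -> active={job_D:*/17, job_F:*/15}
Op 9: register job_C */15 -> active={job_C:*/15, job_D:*/17, job_F:*/15}
Op 10: register job_A */3 -> active={job_A:*/3, job_C:*/15, job_D:*/17, job_F:*/15}
Op 11: register job_D */2 -> active={job_A:*/3, job_C:*/15, job_D:*/2, job_F:*/15}
Op 12: register job_F */6 -> active={job_A:*/3, job_C:*/15, job_D:*/2, job_F:*/6}
Final interval of job_D = 2
Next fire of job_D after T=151: (151//2+1)*2 = 152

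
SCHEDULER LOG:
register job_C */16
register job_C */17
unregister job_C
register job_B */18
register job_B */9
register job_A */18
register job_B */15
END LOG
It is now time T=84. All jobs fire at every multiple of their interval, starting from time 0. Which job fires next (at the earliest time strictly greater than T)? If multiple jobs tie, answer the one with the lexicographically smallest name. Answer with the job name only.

Answer: job_A

Derivation:
Op 1: register job_C */16 -> active={job_C:*/16}
Op 2: register job_C */17 -> active={job_C:*/17}
Op 3: unregister job_C -> active={}
Op 4: register job_B */18 -> active={job_B:*/18}
Op 5: register job_B */9 -> active={job_B:*/9}
Op 6: register job_A */18 -> active={job_A:*/18, job_B:*/9}
Op 7: register job_B */15 -> active={job_A:*/18, job_B:*/15}
  job_A: interval 18, next fire after T=84 is 90
  job_B: interval 15, next fire after T=84 is 90
Earliest = 90, winner (lex tiebreak) = job_A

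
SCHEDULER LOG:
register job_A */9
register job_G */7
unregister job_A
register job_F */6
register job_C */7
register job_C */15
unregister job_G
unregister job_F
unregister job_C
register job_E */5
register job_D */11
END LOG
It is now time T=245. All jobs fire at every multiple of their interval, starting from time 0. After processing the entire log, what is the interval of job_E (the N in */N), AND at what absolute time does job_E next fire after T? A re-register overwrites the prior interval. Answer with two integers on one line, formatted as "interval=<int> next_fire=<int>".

Op 1: register job_A */9 -> active={job_A:*/9}
Op 2: register job_G */7 -> active={job_A:*/9, job_G:*/7}
Op 3: unregister job_A -> active={job_G:*/7}
Op 4: register job_F */6 -> active={job_F:*/6, job_G:*/7}
Op 5: register job_C */7 -> active={job_C:*/7, job_F:*/6, job_G:*/7}
Op 6: register job_C */15 -> active={job_C:*/15, job_F:*/6, job_G:*/7}
Op 7: unregister job_G -> active={job_C:*/15, job_F:*/6}
Op 8: unregister job_F -> active={job_C:*/15}
Op 9: unregister job_C -> active={}
Op 10: register job_E */5 -> active={job_E:*/5}
Op 11: register job_D */11 -> active={job_D:*/11, job_E:*/5}
Final interval of job_E = 5
Next fire of job_E after T=245: (245//5+1)*5 = 250

Answer: interval=5 next_fire=250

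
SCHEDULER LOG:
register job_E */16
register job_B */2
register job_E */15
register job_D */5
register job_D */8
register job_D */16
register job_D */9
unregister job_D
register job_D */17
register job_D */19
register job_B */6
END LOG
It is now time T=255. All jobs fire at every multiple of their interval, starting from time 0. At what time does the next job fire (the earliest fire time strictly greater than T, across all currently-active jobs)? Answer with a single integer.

Answer: 258

Derivation:
Op 1: register job_E */16 -> active={job_E:*/16}
Op 2: register job_B */2 -> active={job_B:*/2, job_E:*/16}
Op 3: register job_E */15 -> active={job_B:*/2, job_E:*/15}
Op 4: register job_D */5 -> active={job_B:*/2, job_D:*/5, job_E:*/15}
Op 5: register job_D */8 -> active={job_B:*/2, job_D:*/8, job_E:*/15}
Op 6: register job_D */16 -> active={job_B:*/2, job_D:*/16, job_E:*/15}
Op 7: register job_D */9 -> active={job_B:*/2, job_D:*/9, job_E:*/15}
Op 8: unregister job_D -> active={job_B:*/2, job_E:*/15}
Op 9: register job_D */17 -> active={job_B:*/2, job_D:*/17, job_E:*/15}
Op 10: register job_D */19 -> active={job_B:*/2, job_D:*/19, job_E:*/15}
Op 11: register job_B */6 -> active={job_B:*/6, job_D:*/19, job_E:*/15}
  job_B: interval 6, next fire after T=255 is 258
  job_D: interval 19, next fire after T=255 is 266
  job_E: interval 15, next fire after T=255 is 270
Earliest fire time = 258 (job job_B)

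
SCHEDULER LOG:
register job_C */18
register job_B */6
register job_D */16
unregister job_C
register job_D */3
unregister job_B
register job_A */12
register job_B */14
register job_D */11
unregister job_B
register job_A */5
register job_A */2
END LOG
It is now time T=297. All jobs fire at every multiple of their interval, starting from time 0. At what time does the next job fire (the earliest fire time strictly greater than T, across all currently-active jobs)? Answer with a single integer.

Op 1: register job_C */18 -> active={job_C:*/18}
Op 2: register job_B */6 -> active={job_B:*/6, job_C:*/18}
Op 3: register job_D */16 -> active={job_B:*/6, job_C:*/18, job_D:*/16}
Op 4: unregister job_C -> active={job_B:*/6, job_D:*/16}
Op 5: register job_D */3 -> active={job_B:*/6, job_D:*/3}
Op 6: unregister job_B -> active={job_D:*/3}
Op 7: register job_A */12 -> active={job_A:*/12, job_D:*/3}
Op 8: register job_B */14 -> active={job_A:*/12, job_B:*/14, job_D:*/3}
Op 9: register job_D */11 -> active={job_A:*/12, job_B:*/14, job_D:*/11}
Op 10: unregister job_B -> active={job_A:*/12, job_D:*/11}
Op 11: register job_A */5 -> active={job_A:*/5, job_D:*/11}
Op 12: register job_A */2 -> active={job_A:*/2, job_D:*/11}
  job_A: interval 2, next fire after T=297 is 298
  job_D: interval 11, next fire after T=297 is 308
Earliest fire time = 298 (job job_A)

Answer: 298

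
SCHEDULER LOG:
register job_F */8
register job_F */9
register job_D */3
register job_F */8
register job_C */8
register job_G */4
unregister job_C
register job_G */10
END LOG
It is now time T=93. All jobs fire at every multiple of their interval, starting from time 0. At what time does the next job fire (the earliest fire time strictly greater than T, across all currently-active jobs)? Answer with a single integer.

Answer: 96

Derivation:
Op 1: register job_F */8 -> active={job_F:*/8}
Op 2: register job_F */9 -> active={job_F:*/9}
Op 3: register job_D */3 -> active={job_D:*/3, job_F:*/9}
Op 4: register job_F */8 -> active={job_D:*/3, job_F:*/8}
Op 5: register job_C */8 -> active={job_C:*/8, job_D:*/3, job_F:*/8}
Op 6: register job_G */4 -> active={job_C:*/8, job_D:*/3, job_F:*/8, job_G:*/4}
Op 7: unregister job_C -> active={job_D:*/3, job_F:*/8, job_G:*/4}
Op 8: register job_G */10 -> active={job_D:*/3, job_F:*/8, job_G:*/10}
  job_D: interval 3, next fire after T=93 is 96
  job_F: interval 8, next fire after T=93 is 96
  job_G: interval 10, next fire after T=93 is 100
Earliest fire time = 96 (job job_D)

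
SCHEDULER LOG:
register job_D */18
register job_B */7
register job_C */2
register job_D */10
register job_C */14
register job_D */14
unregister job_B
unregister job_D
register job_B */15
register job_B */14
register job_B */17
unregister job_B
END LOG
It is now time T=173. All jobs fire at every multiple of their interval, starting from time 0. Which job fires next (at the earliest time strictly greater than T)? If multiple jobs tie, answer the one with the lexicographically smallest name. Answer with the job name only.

Op 1: register job_D */18 -> active={job_D:*/18}
Op 2: register job_B */7 -> active={job_B:*/7, job_D:*/18}
Op 3: register job_C */2 -> active={job_B:*/7, job_C:*/2, job_D:*/18}
Op 4: register job_D */10 -> active={job_B:*/7, job_C:*/2, job_D:*/10}
Op 5: register job_C */14 -> active={job_B:*/7, job_C:*/14, job_D:*/10}
Op 6: register job_D */14 -> active={job_B:*/7, job_C:*/14, job_D:*/14}
Op 7: unregister job_B -> active={job_C:*/14, job_D:*/14}
Op 8: unregister job_D -> active={job_C:*/14}
Op 9: register job_B */15 -> active={job_B:*/15, job_C:*/14}
Op 10: register job_B */14 -> active={job_B:*/14, job_C:*/14}
Op 11: register job_B */17 -> active={job_B:*/17, job_C:*/14}
Op 12: unregister job_B -> active={job_C:*/14}
  job_C: interval 14, next fire after T=173 is 182
Earliest = 182, winner (lex tiebreak) = job_C

Answer: job_C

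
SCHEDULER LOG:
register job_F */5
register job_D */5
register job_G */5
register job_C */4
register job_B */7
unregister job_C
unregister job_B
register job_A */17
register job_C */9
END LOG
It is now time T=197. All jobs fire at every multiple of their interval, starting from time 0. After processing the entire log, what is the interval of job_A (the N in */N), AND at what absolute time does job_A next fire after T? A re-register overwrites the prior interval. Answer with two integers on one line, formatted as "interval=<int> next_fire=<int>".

Answer: interval=17 next_fire=204

Derivation:
Op 1: register job_F */5 -> active={job_F:*/5}
Op 2: register job_D */5 -> active={job_D:*/5, job_F:*/5}
Op 3: register job_G */5 -> active={job_D:*/5, job_F:*/5, job_G:*/5}
Op 4: register job_C */4 -> active={job_C:*/4, job_D:*/5, job_F:*/5, job_G:*/5}
Op 5: register job_B */7 -> active={job_B:*/7, job_C:*/4, job_D:*/5, job_F:*/5, job_G:*/5}
Op 6: unregister job_C -> active={job_B:*/7, job_D:*/5, job_F:*/5, job_G:*/5}
Op 7: unregister job_B -> active={job_D:*/5, job_F:*/5, job_G:*/5}
Op 8: register job_A */17 -> active={job_A:*/17, job_D:*/5, job_F:*/5, job_G:*/5}
Op 9: register job_C */9 -> active={job_A:*/17, job_C:*/9, job_D:*/5, job_F:*/5, job_G:*/5}
Final interval of job_A = 17
Next fire of job_A after T=197: (197//17+1)*17 = 204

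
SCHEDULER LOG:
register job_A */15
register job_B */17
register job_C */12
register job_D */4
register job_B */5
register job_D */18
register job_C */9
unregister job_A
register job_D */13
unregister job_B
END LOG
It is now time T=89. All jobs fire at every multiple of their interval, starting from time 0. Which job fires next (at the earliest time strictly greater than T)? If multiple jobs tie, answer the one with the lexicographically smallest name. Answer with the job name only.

Answer: job_C

Derivation:
Op 1: register job_A */15 -> active={job_A:*/15}
Op 2: register job_B */17 -> active={job_A:*/15, job_B:*/17}
Op 3: register job_C */12 -> active={job_A:*/15, job_B:*/17, job_C:*/12}
Op 4: register job_D */4 -> active={job_A:*/15, job_B:*/17, job_C:*/12, job_D:*/4}
Op 5: register job_B */5 -> active={job_A:*/15, job_B:*/5, job_C:*/12, job_D:*/4}
Op 6: register job_D */18 -> active={job_A:*/15, job_B:*/5, job_C:*/12, job_D:*/18}
Op 7: register job_C */9 -> active={job_A:*/15, job_B:*/5, job_C:*/9, job_D:*/18}
Op 8: unregister job_A -> active={job_B:*/5, job_C:*/9, job_D:*/18}
Op 9: register job_D */13 -> active={job_B:*/5, job_C:*/9, job_D:*/13}
Op 10: unregister job_B -> active={job_C:*/9, job_D:*/13}
  job_C: interval 9, next fire after T=89 is 90
  job_D: interval 13, next fire after T=89 is 91
Earliest = 90, winner (lex tiebreak) = job_C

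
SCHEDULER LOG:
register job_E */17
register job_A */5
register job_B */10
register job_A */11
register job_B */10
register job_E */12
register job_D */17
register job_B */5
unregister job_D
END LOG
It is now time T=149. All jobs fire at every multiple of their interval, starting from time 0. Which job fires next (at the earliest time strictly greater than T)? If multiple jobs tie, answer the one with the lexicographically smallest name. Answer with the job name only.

Answer: job_B

Derivation:
Op 1: register job_E */17 -> active={job_E:*/17}
Op 2: register job_A */5 -> active={job_A:*/5, job_E:*/17}
Op 3: register job_B */10 -> active={job_A:*/5, job_B:*/10, job_E:*/17}
Op 4: register job_A */11 -> active={job_A:*/11, job_B:*/10, job_E:*/17}
Op 5: register job_B */10 -> active={job_A:*/11, job_B:*/10, job_E:*/17}
Op 6: register job_E */12 -> active={job_A:*/11, job_B:*/10, job_E:*/12}
Op 7: register job_D */17 -> active={job_A:*/11, job_B:*/10, job_D:*/17, job_E:*/12}
Op 8: register job_B */5 -> active={job_A:*/11, job_B:*/5, job_D:*/17, job_E:*/12}
Op 9: unregister job_D -> active={job_A:*/11, job_B:*/5, job_E:*/12}
  job_A: interval 11, next fire after T=149 is 154
  job_B: interval 5, next fire after T=149 is 150
  job_E: interval 12, next fire after T=149 is 156
Earliest = 150, winner (lex tiebreak) = job_B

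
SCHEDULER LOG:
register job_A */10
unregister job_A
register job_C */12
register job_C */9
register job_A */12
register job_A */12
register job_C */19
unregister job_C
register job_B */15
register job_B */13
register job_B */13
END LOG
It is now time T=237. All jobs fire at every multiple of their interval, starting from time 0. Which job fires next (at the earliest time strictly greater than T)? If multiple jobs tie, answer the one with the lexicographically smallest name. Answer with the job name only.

Op 1: register job_A */10 -> active={job_A:*/10}
Op 2: unregister job_A -> active={}
Op 3: register job_C */12 -> active={job_C:*/12}
Op 4: register job_C */9 -> active={job_C:*/9}
Op 5: register job_A */12 -> active={job_A:*/12, job_C:*/9}
Op 6: register job_A */12 -> active={job_A:*/12, job_C:*/9}
Op 7: register job_C */19 -> active={job_A:*/12, job_C:*/19}
Op 8: unregister job_C -> active={job_A:*/12}
Op 9: register job_B */15 -> active={job_A:*/12, job_B:*/15}
Op 10: register job_B */13 -> active={job_A:*/12, job_B:*/13}
Op 11: register job_B */13 -> active={job_A:*/12, job_B:*/13}
  job_A: interval 12, next fire after T=237 is 240
  job_B: interval 13, next fire after T=237 is 247
Earliest = 240, winner (lex tiebreak) = job_A

Answer: job_A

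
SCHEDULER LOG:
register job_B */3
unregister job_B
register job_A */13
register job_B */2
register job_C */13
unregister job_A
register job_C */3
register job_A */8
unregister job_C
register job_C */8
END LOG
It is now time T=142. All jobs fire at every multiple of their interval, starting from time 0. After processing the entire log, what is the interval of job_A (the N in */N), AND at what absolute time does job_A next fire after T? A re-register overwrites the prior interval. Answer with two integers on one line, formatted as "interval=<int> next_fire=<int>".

Op 1: register job_B */3 -> active={job_B:*/3}
Op 2: unregister job_B -> active={}
Op 3: register job_A */13 -> active={job_A:*/13}
Op 4: register job_B */2 -> active={job_A:*/13, job_B:*/2}
Op 5: register job_C */13 -> active={job_A:*/13, job_B:*/2, job_C:*/13}
Op 6: unregister job_A -> active={job_B:*/2, job_C:*/13}
Op 7: register job_C */3 -> active={job_B:*/2, job_C:*/3}
Op 8: register job_A */8 -> active={job_A:*/8, job_B:*/2, job_C:*/3}
Op 9: unregister job_C -> active={job_A:*/8, job_B:*/2}
Op 10: register job_C */8 -> active={job_A:*/8, job_B:*/2, job_C:*/8}
Final interval of job_A = 8
Next fire of job_A after T=142: (142//8+1)*8 = 144

Answer: interval=8 next_fire=144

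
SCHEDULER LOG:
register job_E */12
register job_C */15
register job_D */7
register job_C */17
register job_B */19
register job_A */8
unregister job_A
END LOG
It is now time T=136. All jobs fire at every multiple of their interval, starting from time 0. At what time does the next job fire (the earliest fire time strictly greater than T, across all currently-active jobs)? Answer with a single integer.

Answer: 140

Derivation:
Op 1: register job_E */12 -> active={job_E:*/12}
Op 2: register job_C */15 -> active={job_C:*/15, job_E:*/12}
Op 3: register job_D */7 -> active={job_C:*/15, job_D:*/7, job_E:*/12}
Op 4: register job_C */17 -> active={job_C:*/17, job_D:*/7, job_E:*/12}
Op 5: register job_B */19 -> active={job_B:*/19, job_C:*/17, job_D:*/7, job_E:*/12}
Op 6: register job_A */8 -> active={job_A:*/8, job_B:*/19, job_C:*/17, job_D:*/7, job_E:*/12}
Op 7: unregister job_A -> active={job_B:*/19, job_C:*/17, job_D:*/7, job_E:*/12}
  job_B: interval 19, next fire after T=136 is 152
  job_C: interval 17, next fire after T=136 is 153
  job_D: interval 7, next fire after T=136 is 140
  job_E: interval 12, next fire after T=136 is 144
Earliest fire time = 140 (job job_D)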